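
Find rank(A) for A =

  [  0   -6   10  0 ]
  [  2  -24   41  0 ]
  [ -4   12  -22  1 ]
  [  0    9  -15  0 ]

R1 ↔ R2
  [  2  -24   41  0 ]
  [  0   -6   10  0 ]
  [ -4   12  -22  1 ]
  [  0    9  -15  0 ]
R1 := 1/2·R1
  [  1  -12  41/2  0 ]
  [  0   -6    10  0 ]
  [ -4   12   -22  1 ]
  [  0    9   -15  0 ]
R3 := R3 + 4·R1
  [ 1  -12  41/2  0 ]
  [ 0   -6    10  0 ]
  [ 0  -36    60  1 ]
  [ 0    9   -15  0 ]
R2 := -1/6·R2
  [ 1  -12  41/2  0 ]
  [ 0    1  -5/3  0 ]
  [ 0  -36    60  1 ]
  [ 0    9   -15  0 ]
R3 := R3 + 36·R2
  [ 1  -12  41/2  0 ]
  [ 0    1  -5/3  0 ]
  [ 0    0     0  1 ]
  [ 0    9   -15  0 ]
R4 := R4 − 9·R2
  [ 1  -12  41/2  0 ]
  [ 0    1  -5/3  0 ]
  [ 0    0     0  1 ]
  [ 0    0     0  0 ]
R1 := R1 + 12·R2
  [ 1  0   1/2  0 ]
  [ 0  1  -5/3  0 ]
  [ 0  0     0  1 ]
  [ 0  0     0  0 ]
The reduced form has 3 nonzero rows.

rank = 3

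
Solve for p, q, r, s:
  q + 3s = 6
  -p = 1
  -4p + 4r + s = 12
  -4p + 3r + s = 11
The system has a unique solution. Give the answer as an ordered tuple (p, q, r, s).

(-1, -6, 1, 4)

Form the augmented matrix and row-reduce:
  [  0  1  0  3  |   6 ]
  [ -1  0  0  0  |   1 ]
  [ -4  0  4  1  |  12 ]
  [ -4  0  3  1  |  11 ]
r1 ↔ r2
  [ -1  0  0  0  |   1 ]
  [  0  1  0  3  |   6 ]
  [ -4  0  4  1  |  12 ]
  [ -4  0  3  1  |  11 ]
r1 -> -1·r1
  [  1  0  0  0  |  -1 ]
  [  0  1  0  3  |   6 ]
  [ -4  0  4  1  |  12 ]
  [ -4  0  3  1  |  11 ]
r3 -> r3 + 4·r1
  [  1  0  0  0  |  -1 ]
  [  0  1  0  3  |   6 ]
  [  0  0  4  1  |   8 ]
  [ -4  0  3  1  |  11 ]
r4 -> r4 + 4·r1
  [ 1  0  0  0  |  -1 ]
  [ 0  1  0  3  |   6 ]
  [ 0  0  4  1  |   8 ]
  [ 0  0  3  1  |   7 ]
r3 -> 1/4·r3
  [ 1  0  0    0  |  -1 ]
  [ 0  1  0    3  |   6 ]
  [ 0  0  1  1/4  |   2 ]
  [ 0  0  3    1  |   7 ]
r4 -> r4 − 3·r3
  [ 1  0  0    0  |  -1 ]
  [ 0  1  0    3  |   6 ]
  [ 0  0  1  1/4  |   2 ]
  [ 0  0  0  1/4  |   1 ]
r4 -> 4·r4
  [ 1  0  0    0  |  -1 ]
  [ 0  1  0    3  |   6 ]
  [ 0  0  1  1/4  |   2 ]
  [ 0  0  0    1  |   4 ]
r3 -> r3 − 1/4·r4
  [ 1  0  0  0  |  -1 ]
  [ 0  1  0  3  |   6 ]
  [ 0  0  1  0  |   1 ]
  [ 0  0  0  1  |   4 ]
r2 -> r2 − 3·r4
  [ 1  0  0  0  |  -1 ]
  [ 0  1  0  0  |  -6 ]
  [ 0  0  1  0  |   1 ]
  [ 0  0  0  1  |   4 ]
Reading off the last column: p = -1, q = -6, r = 1, s = 4.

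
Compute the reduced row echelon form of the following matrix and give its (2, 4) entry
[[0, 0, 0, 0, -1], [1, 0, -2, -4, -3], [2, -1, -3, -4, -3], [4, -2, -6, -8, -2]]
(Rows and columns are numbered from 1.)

-4

Swap R1 and R2.
  [ 1   0  -2  -4  -3 ]
  [ 0   0   0   0  -1 ]
  [ 2  -1  -3  -4  -3 ]
  [ 4  -2  -6  -8  -2 ]
Subtract 2 times R1 from R3.
  [ 1   0  -2  -4  -3 ]
  [ 0   0   0   0  -1 ]
  [ 0  -1   1   4   3 ]
  [ 4  -2  -6  -8  -2 ]
Subtract 4 times R1 from R4.
  [ 1   0  -2  -4  -3 ]
  [ 0   0   0   0  -1 ]
  [ 0  -1   1   4   3 ]
  [ 0  -2   2   8  10 ]
Swap R2 and R3.
  [ 1   0  -2  -4  -3 ]
  [ 0  -1   1   4   3 ]
  [ 0   0   0   0  -1 ]
  [ 0  -2   2   8  10 ]
Multiply R2 by -1.
  [ 1   0  -2  -4  -3 ]
  [ 0   1  -1  -4  -3 ]
  [ 0   0   0   0  -1 ]
  [ 0  -2   2   8  10 ]
Add 2 times R2 to R4.
  [ 1  0  -2  -4  -3 ]
  [ 0  1  -1  -4  -3 ]
  [ 0  0   0   0  -1 ]
  [ 0  0   0   0   4 ]
Multiply R3 by -1.
  [ 1  0  -2  -4  -3 ]
  [ 0  1  -1  -4  -3 ]
  [ 0  0   0   0   1 ]
  [ 0  0   0   0   4 ]
Subtract 4 times R3 from R4.
  [ 1  0  -2  -4  -3 ]
  [ 0  1  -1  -4  -3 ]
  [ 0  0   0   0   1 ]
  [ 0  0   0   0   0 ]
Add 3 times R3 to R2.
  [ 1  0  -2  -4  -3 ]
  [ 0  1  -1  -4   0 ]
  [ 0  0   0   0   1 ]
  [ 0  0   0   0   0 ]
Add 3 times R3 to R1.
  [ 1  0  -2  -4  0 ]
  [ 0  1  -1  -4  0 ]
  [ 0  0   0   0  1 ]
  [ 0  0   0   0  0 ]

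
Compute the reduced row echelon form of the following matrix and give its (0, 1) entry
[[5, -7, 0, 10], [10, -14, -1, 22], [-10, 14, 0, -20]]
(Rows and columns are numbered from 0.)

-7/5

R1 → 1/5·R1
  [   1  -7/5   0    2 ]
  [  10   -14  -1   22 ]
  [ -10    14   0  -20 ]
R2 → R2 − 10·R1
  [   1  -7/5   0    2 ]
  [   0     0  -1    2 ]
  [ -10    14   0  -20 ]
R3 → R3 + 10·R1
  [ 1  -7/5   0  2 ]
  [ 0     0  -1  2 ]
  [ 0     0   0  0 ]
R2 → -1·R2
  [ 1  -7/5  0   2 ]
  [ 0     0  1  -2 ]
  [ 0     0  0   0 ]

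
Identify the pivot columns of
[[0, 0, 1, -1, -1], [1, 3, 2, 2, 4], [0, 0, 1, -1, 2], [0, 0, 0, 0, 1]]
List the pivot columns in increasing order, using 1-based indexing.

1, 3, 5

Swap R1 and R2.
Subtract R2 from R3.
Multiply R3 by 1/3.
Subtract R3 from R4.
Add R3 to R2.
Subtract 4 times R3 from R1.
Subtract 2 times R2 from R1.
Pivot columns are the columns containing a leading 1.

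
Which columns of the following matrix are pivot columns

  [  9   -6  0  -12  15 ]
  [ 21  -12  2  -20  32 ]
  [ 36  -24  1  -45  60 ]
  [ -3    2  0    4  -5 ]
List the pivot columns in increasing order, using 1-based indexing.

R1 -> 1/9·R1
R2 -> R2 − 21·R1
R3 -> R3 − 36·R1
R4 -> R4 + 3·R1
R2 -> 1/2·R2
R2 -> R2 − R3
R1 -> R1 + 2/3·R2
Pivot columns are the columns containing a leading 1.

1, 2, 3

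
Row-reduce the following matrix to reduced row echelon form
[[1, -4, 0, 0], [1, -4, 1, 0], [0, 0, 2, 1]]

[[1, -4, 0, 0], [0, 0, 1, 0], [0, 0, 0, 1]]

Subtract R1 from R2.
  [ 1  -4  0  0 ]
  [ 0   0  1  0 ]
  [ 0   0  2  1 ]
Subtract 2 times R2 from R3.
  [ 1  -4  0  0 ]
  [ 0   0  1  0 ]
  [ 0   0  0  1 ]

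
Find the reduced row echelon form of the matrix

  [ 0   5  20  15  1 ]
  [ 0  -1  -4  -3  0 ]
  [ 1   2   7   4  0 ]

[[1, 0, -1, -2, 0], [0, 1, 4, 3, 0], [0, 0, 0, 0, 1]]

R1 ↔ R3
  [ 1   2   7   4  0 ]
  [ 0  -1  -4  -3  0 ]
  [ 0   5  20  15  1 ]
R2 -> -1·R2
  [ 1  2   7   4  0 ]
  [ 0  1   4   3  0 ]
  [ 0  5  20  15  1 ]
R3 -> R3 − 5·R2
  [ 1  2  7  4  0 ]
  [ 0  1  4  3  0 ]
  [ 0  0  0  0  1 ]
R1 -> R1 − 2·R2
  [ 1  0  -1  -2  0 ]
  [ 0  1   4   3  0 ]
  [ 0  0   0   0  1 ]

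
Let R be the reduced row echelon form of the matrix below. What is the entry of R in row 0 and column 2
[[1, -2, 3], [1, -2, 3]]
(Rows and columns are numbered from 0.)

R2 ← R2 − R1

3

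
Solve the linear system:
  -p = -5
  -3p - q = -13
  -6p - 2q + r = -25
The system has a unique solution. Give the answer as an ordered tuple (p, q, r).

(5, -2, 1)

Form the augmented matrix and row-reduce:
  [ -1   0  0  |   -5 ]
  [ -3  -1  0  |  -13 ]
  [ -6  -2  1  |  -25 ]
Multiply ρ1 by -1.
Add 3 times ρ1 to ρ2.
Add 6 times ρ1 to ρ3.
Multiply ρ2 by -1.
Add 2 times ρ2 to ρ3.
Reading off the last column: p = 5, q = -2, r = 1.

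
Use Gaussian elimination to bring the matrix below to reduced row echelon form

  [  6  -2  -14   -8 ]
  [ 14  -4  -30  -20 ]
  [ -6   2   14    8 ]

r1 -> 1/6·r1
  [  1  -1/3  -7/3  -4/3 ]
  [ 14    -4   -30   -20 ]
  [ -6     2    14     8 ]
r2 -> r2 − 14·r1
  [  1  -1/3  -7/3  -4/3 ]
  [  0   2/3   8/3  -4/3 ]
  [ -6     2    14     8 ]
r3 -> r3 + 6·r1
  [ 1  -1/3  -7/3  -4/3 ]
  [ 0   2/3   8/3  -4/3 ]
  [ 0     0     0     0 ]
r2 -> 3/2·r2
  [ 1  -1/3  -7/3  -4/3 ]
  [ 0     1     4    -2 ]
  [ 0     0     0     0 ]
r1 -> r1 + 1/3·r2
  [ 1  0  -1  -2 ]
  [ 0  1   4  -2 ]
  [ 0  0   0   0 ]

[[1, 0, -1, -2], [0, 1, 4, -2], [0, 0, 0, 0]]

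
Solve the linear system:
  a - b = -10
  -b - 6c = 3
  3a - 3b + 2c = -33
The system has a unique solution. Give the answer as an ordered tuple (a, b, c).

Form the augmented matrix and row-reduce:
  [ 1  -1   0  |  -10 ]
  [ 0  -1  -6  |    3 ]
  [ 3  -3   2  |  -33 ]
Subtract 3 times R1 from R3.
  [ 1  -1   0  |  -10 ]
  [ 0  -1  -6  |    3 ]
  [ 0   0   2  |   -3 ]
Multiply R2 by -1.
  [ 1  -1  0  |  -10 ]
  [ 0   1  6  |   -3 ]
  [ 0   0  2  |   -3 ]
Multiply R3 by 1/2.
  [ 1  -1  0  |   -10 ]
  [ 0   1  6  |    -3 ]
  [ 0   0  1  |  -3/2 ]
Subtract 6 times R3 from R2.
  [ 1  -1  0  |   -10 ]
  [ 0   1  0  |     6 ]
  [ 0   0  1  |  -3/2 ]
Add R2 to R1.
  [ 1  0  0  |    -4 ]
  [ 0  1  0  |     6 ]
  [ 0  0  1  |  -3/2 ]
Reading off the last column: a = -4, b = 6, c = -3/2.

(-4, 6, -3/2)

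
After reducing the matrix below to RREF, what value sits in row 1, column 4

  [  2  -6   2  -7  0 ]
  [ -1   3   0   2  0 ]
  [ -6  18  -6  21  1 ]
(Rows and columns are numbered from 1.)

-2

Multiply ρ1 by 1/2.
  [  1  -3   1  -7/2  0 ]
  [ -1   3   0     2  0 ]
  [ -6  18  -6    21  1 ]
Add ρ1 to ρ2.
  [  1  -3   1  -7/2  0 ]
  [  0   0   1  -3/2  0 ]
  [ -6  18  -6    21  1 ]
Add 6 times ρ1 to ρ3.
  [ 1  -3  1  -7/2  0 ]
  [ 0   0  1  -3/2  0 ]
  [ 0   0  0     0  1 ]
Subtract ρ2 from ρ1.
  [ 1  -3  0    -2  0 ]
  [ 0   0  1  -3/2  0 ]
  [ 0   0  0     0  1 ]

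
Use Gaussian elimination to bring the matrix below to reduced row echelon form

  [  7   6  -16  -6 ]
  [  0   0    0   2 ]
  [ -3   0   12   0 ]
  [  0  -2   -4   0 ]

R1 → 1/7·R1
  [  1  6/7  -16/7  -6/7 ]
  [  0    0      0     2 ]
  [ -3    0     12     0 ]
  [  0   -2     -4     0 ]
R3 → R3 + 3·R1
  [ 1   6/7  -16/7   -6/7 ]
  [ 0     0      0      2 ]
  [ 0  18/7   36/7  -18/7 ]
  [ 0    -2     -4      0 ]
R2 <-> R3
  [ 1   6/7  -16/7   -6/7 ]
  [ 0  18/7   36/7  -18/7 ]
  [ 0     0      0      2 ]
  [ 0    -2     -4      0 ]
R2 → 7/18·R2
  [ 1  6/7  -16/7  -6/7 ]
  [ 0    1      2    -1 ]
  [ 0    0      0     2 ]
  [ 0   -2     -4     0 ]
R4 → R4 + 2·R2
  [ 1  6/7  -16/7  -6/7 ]
  [ 0    1      2    -1 ]
  [ 0    0      0     2 ]
  [ 0    0      0    -2 ]
R3 → 1/2·R3
  [ 1  6/7  -16/7  -6/7 ]
  [ 0    1      2    -1 ]
  [ 0    0      0     1 ]
  [ 0    0      0    -2 ]
R4 → R4 + 2·R3
  [ 1  6/7  -16/7  -6/7 ]
  [ 0    1      2    -1 ]
  [ 0    0      0     1 ]
  [ 0    0      0     0 ]
R2 → R2 + R3
  [ 1  6/7  -16/7  -6/7 ]
  [ 0    1      2     0 ]
  [ 0    0      0     1 ]
  [ 0    0      0     0 ]
R1 → R1 + 6/7·R3
  [ 1  6/7  -16/7  0 ]
  [ 0    1      2  0 ]
  [ 0    0      0  1 ]
  [ 0    0      0  0 ]
R1 → R1 − 6/7·R2
  [ 1  0  -4  0 ]
  [ 0  1   2  0 ]
  [ 0  0   0  1 ]
  [ 0  0   0  0 ]

[[1, 0, -4, 0], [0, 1, 2, 0], [0, 0, 0, 1], [0, 0, 0, 0]]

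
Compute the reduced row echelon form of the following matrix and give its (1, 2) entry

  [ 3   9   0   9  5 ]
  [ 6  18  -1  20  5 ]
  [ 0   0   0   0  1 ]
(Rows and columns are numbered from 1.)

3

ρ1 → 1/3·ρ1
  [ 1   3   0   3  5/3 ]
  [ 6  18  -1  20    5 ]
  [ 0   0   0   0    1 ]
ρ2 → ρ2 − 6·ρ1
  [ 1  3   0  3  5/3 ]
  [ 0  0  -1  2   -5 ]
  [ 0  0   0  0    1 ]
ρ2 → -1·ρ2
  [ 1  3  0   3  5/3 ]
  [ 0  0  1  -2    5 ]
  [ 0  0  0   0    1 ]
ρ2 → ρ2 − 5·ρ3
  [ 1  3  0   3  5/3 ]
  [ 0  0  1  -2    0 ]
  [ 0  0  0   0    1 ]
ρ1 → ρ1 − 5/3·ρ3
  [ 1  3  0   3  0 ]
  [ 0  0  1  -2  0 ]
  [ 0  0  0   0  1 ]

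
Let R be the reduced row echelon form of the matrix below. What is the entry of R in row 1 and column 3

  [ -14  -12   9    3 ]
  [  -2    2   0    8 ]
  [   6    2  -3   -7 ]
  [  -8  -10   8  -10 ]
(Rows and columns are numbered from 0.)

r1 ← -1/14·r1
  [  1  6/7  -9/14  -3/14 ]
  [ -2    2      0      8 ]
  [  6    2     -3     -7 ]
  [ -8  -10      8    -10 ]
r2 ← r2 + 2·r1
  [  1   6/7  -9/14  -3/14 ]
  [  0  26/7   -9/7   53/7 ]
  [  6     2     -3     -7 ]
  [ -8   -10      8    -10 ]
r3 ← r3 − 6·r1
  [  1    6/7  -9/14  -3/14 ]
  [  0   26/7   -9/7   53/7 ]
  [  0  -22/7    6/7  -40/7 ]
  [ -8    -10      8    -10 ]
r4 ← r4 + 8·r1
  [ 1    6/7  -9/14  -3/14 ]
  [ 0   26/7   -9/7   53/7 ]
  [ 0  -22/7    6/7  -40/7 ]
  [ 0  -22/7   20/7  -82/7 ]
r2 ← 7/26·r2
  [ 1    6/7  -9/14  -3/14 ]
  [ 0      1  -9/26  53/26 ]
  [ 0  -22/7    6/7  -40/7 ]
  [ 0  -22/7   20/7  -82/7 ]
r3 ← r3 + 22/7·r2
  [ 1    6/7  -9/14  -3/14 ]
  [ 0      1  -9/26  53/26 ]
  [ 0      0  -3/13   9/13 ]
  [ 0  -22/7   20/7  -82/7 ]
r4 ← r4 + 22/7·r2
  [ 1  6/7  -9/14   -3/14 ]
  [ 0    1  -9/26   53/26 ]
  [ 0    0  -3/13    9/13 ]
  [ 0    0  23/13  -69/13 ]
r3 ← -13/3·r3
  [ 1  6/7  -9/14   -3/14 ]
  [ 0    1  -9/26   53/26 ]
  [ 0    0      1      -3 ]
  [ 0    0  23/13  -69/13 ]
r4 ← r4 − 23/13·r3
  [ 1  6/7  -9/14  -3/14 ]
  [ 0    1  -9/26  53/26 ]
  [ 0    0      1     -3 ]
  [ 0    0      0      0 ]
r2 ← r2 + 9/26·r3
  [ 1  6/7  -9/14  -3/14 ]
  [ 0    1      0      1 ]
  [ 0    0      1     -3 ]
  [ 0    0      0      0 ]
r1 ← r1 + 9/14·r3
  [ 1  6/7  0  -15/7 ]
  [ 0    1  0      1 ]
  [ 0    0  1     -3 ]
  [ 0    0  0      0 ]
r1 ← r1 − 6/7·r2
  [ 1  0  0  -3 ]
  [ 0  1  0   1 ]
  [ 0  0  1  -3 ]
  [ 0  0  0   0 ]

1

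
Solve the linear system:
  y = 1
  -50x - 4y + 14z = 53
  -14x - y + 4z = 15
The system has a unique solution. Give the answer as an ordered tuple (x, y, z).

Form the augmented matrix and row-reduce:
  [   0   1   0  |   1 ]
  [ -50  -4  14  |  53 ]
  [ -14  -1   4  |  15 ]
R1 <-> R2
R1 -> -1/50·R1
R3 -> R3 + 14·R1
R3 -> R3 − 3/25·R2
R3 -> 25/2·R3
R1 -> R1 + 7/25·R3
R1 -> R1 − 2/25·R2
Reading off the last column: x = -1, y = 1, z = 1/2.

(-1, 1, 1/2)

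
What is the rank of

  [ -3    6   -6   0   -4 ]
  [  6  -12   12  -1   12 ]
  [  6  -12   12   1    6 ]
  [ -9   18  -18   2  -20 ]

rank = 3

Multiply r1 by -1/3.
  [  1   -2    2   0  4/3 ]
  [  6  -12   12  -1   12 ]
  [  6  -12   12   1    6 ]
  [ -9   18  -18   2  -20 ]
Subtract 6 times r1 from r2.
  [  1   -2    2   0  4/3 ]
  [  0    0    0  -1    4 ]
  [  6  -12   12   1    6 ]
  [ -9   18  -18   2  -20 ]
Subtract 6 times r1 from r3.
  [  1  -2    2   0  4/3 ]
  [  0   0    0  -1    4 ]
  [  0   0    0   1   -2 ]
  [ -9  18  -18   2  -20 ]
Add 9 times r1 to r4.
  [ 1  -2  2   0  4/3 ]
  [ 0   0  0  -1    4 ]
  [ 0   0  0   1   -2 ]
  [ 0   0  0   2   -8 ]
Multiply r2 by -1.
  [ 1  -2  2  0  4/3 ]
  [ 0   0  0  1   -4 ]
  [ 0   0  0  1   -2 ]
  [ 0   0  0  2   -8 ]
Subtract r2 from r3.
  [ 1  -2  2  0  4/3 ]
  [ 0   0  0  1   -4 ]
  [ 0   0  0  0    2 ]
  [ 0   0  0  2   -8 ]
Subtract 2 times r2 from r4.
  [ 1  -2  2  0  4/3 ]
  [ 0   0  0  1   -4 ]
  [ 0   0  0  0    2 ]
  [ 0   0  0  0    0 ]
Multiply r3 by 1/2.
  [ 1  -2  2  0  4/3 ]
  [ 0   0  0  1   -4 ]
  [ 0   0  0  0    1 ]
  [ 0   0  0  0    0 ]
Add 4 times r3 to r2.
  [ 1  -2  2  0  4/3 ]
  [ 0   0  0  1    0 ]
  [ 0   0  0  0    1 ]
  [ 0   0  0  0    0 ]
Subtract 4/3 times r3 from r1.
  [ 1  -2  2  0  0 ]
  [ 0   0  0  1  0 ]
  [ 0   0  0  0  1 ]
  [ 0   0  0  0  0 ]
The reduced form has 3 nonzero rows.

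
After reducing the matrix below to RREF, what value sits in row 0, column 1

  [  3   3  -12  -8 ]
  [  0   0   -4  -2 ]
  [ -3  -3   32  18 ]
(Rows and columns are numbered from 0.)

ρ1 -> 1/3·ρ1
ρ3 -> ρ3 + 3·ρ1
ρ2 -> -1/4·ρ2
ρ3 -> ρ3 − 20·ρ2
ρ1 -> ρ1 + 4·ρ2

1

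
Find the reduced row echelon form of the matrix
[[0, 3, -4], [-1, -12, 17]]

ρ1 <-> ρ2
  [ -1  -12  17 ]
  [  0    3  -4 ]
ρ1 → -1·ρ1
  [ 1  12  -17 ]
  [ 0   3   -4 ]
ρ2 → 1/3·ρ2
  [ 1  12   -17 ]
  [ 0   1  -4/3 ]
ρ1 → ρ1 − 12·ρ2
  [ 1  0    -1 ]
  [ 0  1  -4/3 ]

[[1, 0, -1], [0, 1, -4/3]]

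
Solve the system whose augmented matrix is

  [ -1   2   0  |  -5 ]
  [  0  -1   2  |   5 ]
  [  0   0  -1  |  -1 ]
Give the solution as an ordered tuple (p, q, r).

(-1, -3, 1)

Multiply r1 by -1.
  [ 1  -2   0  |   5 ]
  [ 0  -1   2  |   5 ]
  [ 0   0  -1  |  -1 ]
Multiply r2 by -1.
  [ 1  -2   0  |   5 ]
  [ 0   1  -2  |  -5 ]
  [ 0   0  -1  |  -1 ]
Multiply r3 by -1.
  [ 1  -2   0  |   5 ]
  [ 0   1  -2  |  -5 ]
  [ 0   0   1  |   1 ]
Add 2 times r3 to r2.
  [ 1  -2  0  |   5 ]
  [ 0   1  0  |  -3 ]
  [ 0   0  1  |   1 ]
Add 2 times r2 to r1.
  [ 1  0  0  |  -1 ]
  [ 0  1  0  |  -3 ]
  [ 0  0  1  |   1 ]
Reading off the last column: p = -1, q = -3, r = 1.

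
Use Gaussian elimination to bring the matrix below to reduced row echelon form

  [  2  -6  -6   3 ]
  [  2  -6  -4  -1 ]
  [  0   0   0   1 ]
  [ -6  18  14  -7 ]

[[1, -3, 0, 0], [0, 0, 1, 0], [0, 0, 0, 1], [0, 0, 0, 0]]

r1 → 1/2·r1
  [  1  -3  -3  3/2 ]
  [  2  -6  -4   -1 ]
  [  0   0   0    1 ]
  [ -6  18  14   -7 ]
r2 → r2 − 2·r1
  [  1  -3  -3  3/2 ]
  [  0   0   2   -4 ]
  [  0   0   0    1 ]
  [ -6  18  14   -7 ]
r4 → r4 + 6·r1
  [ 1  -3  -3  3/2 ]
  [ 0   0   2   -4 ]
  [ 0   0   0    1 ]
  [ 0   0  -4    2 ]
r2 → 1/2·r2
  [ 1  -3  -3  3/2 ]
  [ 0   0   1   -2 ]
  [ 0   0   0    1 ]
  [ 0   0  -4    2 ]
r4 → r4 + 4·r2
  [ 1  -3  -3  3/2 ]
  [ 0   0   1   -2 ]
  [ 0   0   0    1 ]
  [ 0   0   0   -6 ]
r4 → r4 + 6·r3
  [ 1  -3  -3  3/2 ]
  [ 0   0   1   -2 ]
  [ 0   0   0    1 ]
  [ 0   0   0    0 ]
r2 → r2 + 2·r3
  [ 1  -3  -3  3/2 ]
  [ 0   0   1    0 ]
  [ 0   0   0    1 ]
  [ 0   0   0    0 ]
r1 → r1 − 3/2·r3
  [ 1  -3  -3  0 ]
  [ 0   0   1  0 ]
  [ 0   0   0  1 ]
  [ 0   0   0  0 ]
r1 → r1 + 3·r2
  [ 1  -3  0  0 ]
  [ 0   0  1  0 ]
  [ 0   0  0  1 ]
  [ 0   0  0  0 ]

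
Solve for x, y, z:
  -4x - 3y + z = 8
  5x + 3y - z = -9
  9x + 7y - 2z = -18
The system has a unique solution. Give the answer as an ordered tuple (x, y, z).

(-1, -1, 1)

Form the augmented matrix and row-reduce:
  [ -4  -3   1  |    8 ]
  [  5   3  -1  |   -9 ]
  [  9   7  -2  |  -18 ]
R1 -> -1/4·R1
  [ 1  3/4  -1/4  |   -2 ]
  [ 5    3    -1  |   -9 ]
  [ 9    7    -2  |  -18 ]
R2 -> R2 − 5·R1
  [ 1   3/4  -1/4  |   -2 ]
  [ 0  -3/4   1/4  |    1 ]
  [ 9     7    -2  |  -18 ]
R3 -> R3 − 9·R1
  [ 1   3/4  -1/4  |  -2 ]
  [ 0  -3/4   1/4  |   1 ]
  [ 0   1/4   1/4  |   0 ]
R2 -> -4/3·R2
  [ 1  3/4  -1/4  |    -2 ]
  [ 0    1  -1/3  |  -4/3 ]
  [ 0  1/4   1/4  |     0 ]
R3 -> R3 − 1/4·R2
  [ 1  3/4  -1/4  |    -2 ]
  [ 0    1  -1/3  |  -4/3 ]
  [ 0    0   1/3  |   1/3 ]
R3 -> 3·R3
  [ 1  3/4  -1/4  |    -2 ]
  [ 0    1  -1/3  |  -4/3 ]
  [ 0    0     1  |     1 ]
R2 -> R2 + 1/3·R3
  [ 1  3/4  -1/4  |  -2 ]
  [ 0    1     0  |  -1 ]
  [ 0    0     1  |   1 ]
R1 -> R1 + 1/4·R3
  [ 1  3/4  0  |  -7/4 ]
  [ 0    1  0  |    -1 ]
  [ 0    0  1  |     1 ]
R1 -> R1 − 3/4·R2
  [ 1  0  0  |  -1 ]
  [ 0  1  0  |  -1 ]
  [ 0  0  1  |   1 ]
Reading off the last column: x = -1, y = -1, z = 1.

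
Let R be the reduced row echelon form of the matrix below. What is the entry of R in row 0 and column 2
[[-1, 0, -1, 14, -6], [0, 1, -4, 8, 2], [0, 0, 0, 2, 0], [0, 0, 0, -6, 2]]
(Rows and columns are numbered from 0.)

1

R1 -> -1·R1
  [ 1  0   1  -14  6 ]
  [ 0  1  -4    8  2 ]
  [ 0  0   0    2  0 ]
  [ 0  0   0   -6  2 ]
R3 -> 1/2·R3
  [ 1  0   1  -14  6 ]
  [ 0  1  -4    8  2 ]
  [ 0  0   0    1  0 ]
  [ 0  0   0   -6  2 ]
R4 -> R4 + 6·R3
  [ 1  0   1  -14  6 ]
  [ 0  1  -4    8  2 ]
  [ 0  0   0    1  0 ]
  [ 0  0   0    0  2 ]
R4 -> 1/2·R4
  [ 1  0   1  -14  6 ]
  [ 0  1  -4    8  2 ]
  [ 0  0   0    1  0 ]
  [ 0  0   0    0  1 ]
R2 -> R2 − 2·R4
  [ 1  0   1  -14  6 ]
  [ 0  1  -4    8  0 ]
  [ 0  0   0    1  0 ]
  [ 0  0   0    0  1 ]
R1 -> R1 − 6·R4
  [ 1  0   1  -14  0 ]
  [ 0  1  -4    8  0 ]
  [ 0  0   0    1  0 ]
  [ 0  0   0    0  1 ]
R2 -> R2 − 8·R3
  [ 1  0   1  -14  0 ]
  [ 0  1  -4    0  0 ]
  [ 0  0   0    1  0 ]
  [ 0  0   0    0  1 ]
R1 -> R1 + 14·R3
  [ 1  0   1  0  0 ]
  [ 0  1  -4  0  0 ]
  [ 0  0   0  1  0 ]
  [ 0  0   0  0  1 ]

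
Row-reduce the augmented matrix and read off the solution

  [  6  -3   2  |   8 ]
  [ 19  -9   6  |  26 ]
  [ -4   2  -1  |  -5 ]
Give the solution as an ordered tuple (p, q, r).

r1 -> 1/6·r1
  [  1  -1/2  1/3  |  4/3 ]
  [ 19    -9    6  |   26 ]
  [ -4     2   -1  |   -5 ]
r2 -> r2 − 19·r1
  [  1  -1/2   1/3  |  4/3 ]
  [  0   1/2  -1/3  |  2/3 ]
  [ -4     2    -1  |   -5 ]
r3 -> r3 + 4·r1
  [ 1  -1/2   1/3  |  4/3 ]
  [ 0   1/2  -1/3  |  2/3 ]
  [ 0     0   1/3  |  1/3 ]
r2 -> 2·r2
  [ 1  -1/2   1/3  |  4/3 ]
  [ 0     1  -2/3  |  4/3 ]
  [ 0     0   1/3  |  1/3 ]
r3 -> 3·r3
  [ 1  -1/2   1/3  |  4/3 ]
  [ 0     1  -2/3  |  4/3 ]
  [ 0     0     1  |    1 ]
r2 -> r2 + 2/3·r3
  [ 1  -1/2  1/3  |  4/3 ]
  [ 0     1    0  |    2 ]
  [ 0     0    1  |    1 ]
r1 -> r1 − 1/3·r3
  [ 1  -1/2  0  |  1 ]
  [ 0     1  0  |  2 ]
  [ 0     0  1  |  1 ]
r1 -> r1 + 1/2·r2
  [ 1  0  0  |  2 ]
  [ 0  1  0  |  2 ]
  [ 0  0  1  |  1 ]
Reading off the last column: p = 2, q = 2, r = 1.

(2, 2, 1)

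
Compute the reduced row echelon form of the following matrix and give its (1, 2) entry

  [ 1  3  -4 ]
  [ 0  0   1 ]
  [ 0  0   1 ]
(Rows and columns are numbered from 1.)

Subtract r2 from r3.
  [ 1  3  -4 ]
  [ 0  0   1 ]
  [ 0  0   0 ]
Add 4 times r2 to r1.
  [ 1  3  0 ]
  [ 0  0  1 ]
  [ 0  0  0 ]

3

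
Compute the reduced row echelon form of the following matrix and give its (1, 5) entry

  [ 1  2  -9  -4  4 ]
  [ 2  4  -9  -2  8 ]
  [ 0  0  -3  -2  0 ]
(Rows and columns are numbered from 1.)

4

R2 := R2 − 2·R1
  [ 1  2  -9  -4  4 ]
  [ 0  0   9   6  0 ]
  [ 0  0  -3  -2  0 ]
R2 := 1/9·R2
  [ 1  2  -9   -4  4 ]
  [ 0  0   1  2/3  0 ]
  [ 0  0  -3   -2  0 ]
R3 := R3 + 3·R2
  [ 1  2  -9   -4  4 ]
  [ 0  0   1  2/3  0 ]
  [ 0  0   0    0  0 ]
R1 := R1 + 9·R2
  [ 1  2  0    2  4 ]
  [ 0  0  1  2/3  0 ]
  [ 0  0  0    0  0 ]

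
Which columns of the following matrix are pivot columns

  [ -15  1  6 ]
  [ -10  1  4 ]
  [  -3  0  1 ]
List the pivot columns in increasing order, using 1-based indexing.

1, 2, 3

R1 -> -1/15·R1
  [   1  -1/15  -2/5 ]
  [ -10      1     4 ]
  [  -3      0     1 ]
R2 -> R2 + 10·R1
  [  1  -1/15  -2/5 ]
  [  0    1/3     0 ]
  [ -3      0     1 ]
R3 -> R3 + 3·R1
  [ 1  -1/15  -2/5 ]
  [ 0    1/3     0 ]
  [ 0   -1/5  -1/5 ]
R2 -> 3·R2
  [ 1  -1/15  -2/5 ]
  [ 0      1     0 ]
  [ 0   -1/5  -1/5 ]
R3 -> R3 + 1/5·R2
  [ 1  -1/15  -2/5 ]
  [ 0      1     0 ]
  [ 0      0  -1/5 ]
R3 -> -5·R3
  [ 1  -1/15  -2/5 ]
  [ 0      1     0 ]
  [ 0      0     1 ]
R1 -> R1 + 2/5·R3
  [ 1  -1/15  0 ]
  [ 0      1  0 ]
  [ 0      0  1 ]
R1 -> R1 + 1/15·R2
  [ 1  0  0 ]
  [ 0  1  0 ]
  [ 0  0  1 ]
Pivot columns are the columns containing a leading 1.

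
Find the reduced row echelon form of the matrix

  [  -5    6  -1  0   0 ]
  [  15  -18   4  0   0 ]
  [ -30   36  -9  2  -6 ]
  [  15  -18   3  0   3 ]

[[1, -6/5, 0, 0, 0], [0, 0, 1, 0, 0], [0, 0, 0, 1, 0], [0, 0, 0, 0, 1]]

Multiply ρ1 by -1/5.
Subtract 15 times ρ1 from ρ2.
Add 30 times ρ1 to ρ3.
Subtract 15 times ρ1 from ρ4.
Add 3 times ρ2 to ρ3.
Multiply ρ3 by 1/2.
Multiply ρ4 by 1/3.
Add 3 times ρ4 to ρ3.
Subtract 1/5 times ρ2 from ρ1.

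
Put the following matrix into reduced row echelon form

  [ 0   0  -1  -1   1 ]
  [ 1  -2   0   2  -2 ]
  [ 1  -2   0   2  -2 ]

r1 <=> r2
r3 → r3 − r1
r2 → -1·r2

[[1, -2, 0, 2, -2], [0, 0, 1, 1, -1], [0, 0, 0, 0, 0]]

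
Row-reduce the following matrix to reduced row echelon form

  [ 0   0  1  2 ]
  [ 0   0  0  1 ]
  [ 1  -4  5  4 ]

ρ1 <-> ρ3
ρ2 <-> ρ3
ρ2 → ρ2 − 2·ρ3
ρ1 → ρ1 − 4·ρ3
ρ1 → ρ1 − 5·ρ2

[[1, -4, 0, 0], [0, 0, 1, 0], [0, 0, 0, 1]]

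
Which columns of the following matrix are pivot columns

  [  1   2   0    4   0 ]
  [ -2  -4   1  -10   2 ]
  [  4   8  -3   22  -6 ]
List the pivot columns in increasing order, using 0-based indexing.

0, 2

Add 2 times ρ1 to ρ2.
  [ 1  2   0   4   0 ]
  [ 0  0   1  -2   2 ]
  [ 4  8  -3  22  -6 ]
Subtract 4 times ρ1 from ρ3.
  [ 1  2   0   4   0 ]
  [ 0  0   1  -2   2 ]
  [ 0  0  -3   6  -6 ]
Add 3 times ρ2 to ρ3.
  [ 1  2  0   4  0 ]
  [ 0  0  1  -2  2 ]
  [ 0  0  0   0  0 ]
Pivot columns are the columns containing a leading 1.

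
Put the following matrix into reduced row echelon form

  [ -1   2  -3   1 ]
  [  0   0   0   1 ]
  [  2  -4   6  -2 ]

ρ1 ← -1·ρ1
  [ 1  -2  3  -1 ]
  [ 0   0  0   1 ]
  [ 2  -4  6  -2 ]
ρ3 ← ρ3 − 2·ρ1
  [ 1  -2  3  -1 ]
  [ 0   0  0   1 ]
  [ 0   0  0   0 ]
ρ1 ← ρ1 + ρ2
  [ 1  -2  3  0 ]
  [ 0   0  0  1 ]
  [ 0   0  0  0 ]

[[1, -2, 3, 0], [0, 0, 0, 1], [0, 0, 0, 0]]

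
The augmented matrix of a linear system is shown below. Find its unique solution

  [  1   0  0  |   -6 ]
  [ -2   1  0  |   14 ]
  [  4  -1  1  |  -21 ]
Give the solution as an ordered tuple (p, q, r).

(-6, 2, 5)

R2 -> R2 + 2·R1
  [ 1   0  0  |   -6 ]
  [ 0   1  0  |    2 ]
  [ 4  -1  1  |  -21 ]
R3 -> R3 − 4·R1
  [ 1   0  0  |  -6 ]
  [ 0   1  0  |   2 ]
  [ 0  -1  1  |   3 ]
R3 -> R3 + R2
  [ 1  0  0  |  -6 ]
  [ 0  1  0  |   2 ]
  [ 0  0  1  |   5 ]
Reading off the last column: p = -6, q = 2, r = 5.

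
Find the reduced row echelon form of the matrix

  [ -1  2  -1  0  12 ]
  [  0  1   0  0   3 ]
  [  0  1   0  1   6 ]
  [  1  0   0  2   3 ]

[[1, 0, 0, 0, -3], [0, 1, 0, 0, 3], [0, 0, 1, 0, -3], [0, 0, 0, 1, 3]]

R1 := -1·R1
  [ 1  -2  1  0  -12 ]
  [ 0   1  0  0    3 ]
  [ 0   1  0  1    6 ]
  [ 1   0  0  2    3 ]
R4 := R4 − R1
  [ 1  -2   1  0  -12 ]
  [ 0   1   0  0    3 ]
  [ 0   1   0  1    6 ]
  [ 0   2  -1  2   15 ]
R3 := R3 − R2
  [ 1  -2   1  0  -12 ]
  [ 0   1   0  0    3 ]
  [ 0   0   0  1    3 ]
  [ 0   2  -1  2   15 ]
R4 := R4 − 2·R2
  [ 1  -2   1  0  -12 ]
  [ 0   1   0  0    3 ]
  [ 0   0   0  1    3 ]
  [ 0   0  -1  2    9 ]
R3 <-> R4
  [ 1  -2   1  0  -12 ]
  [ 0   1   0  0    3 ]
  [ 0   0  -1  2    9 ]
  [ 0   0   0  1    3 ]
R3 := -1·R3
  [ 1  -2  1   0  -12 ]
  [ 0   1  0   0    3 ]
  [ 0   0  1  -2   -9 ]
  [ 0   0  0   1    3 ]
R3 := R3 + 2·R4
  [ 1  -2  1  0  -12 ]
  [ 0   1  0  0    3 ]
  [ 0   0  1  0   -3 ]
  [ 0   0  0  1    3 ]
R1 := R1 − R3
  [ 1  -2  0  0  -9 ]
  [ 0   1  0  0   3 ]
  [ 0   0  1  0  -3 ]
  [ 0   0  0  1   3 ]
R1 := R1 + 2·R2
  [ 1  0  0  0  -3 ]
  [ 0  1  0  0   3 ]
  [ 0  0  1  0  -3 ]
  [ 0  0  0  1   3 ]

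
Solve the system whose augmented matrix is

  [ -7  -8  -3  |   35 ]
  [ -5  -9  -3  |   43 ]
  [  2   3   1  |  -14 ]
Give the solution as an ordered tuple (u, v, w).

Multiply R1 by -1/7.
  [  1  8/7  3/7  |   -5 ]
  [ -5   -9   -3  |   43 ]
  [  2    3    1  |  -14 ]
Add 5 times R1 to R2.
  [ 1    8/7   3/7  |   -5 ]
  [ 0  -23/7  -6/7  |   18 ]
  [ 2      3     1  |  -14 ]
Subtract 2 times R1 from R3.
  [ 1    8/7   3/7  |  -5 ]
  [ 0  -23/7  -6/7  |  18 ]
  [ 0    5/7   1/7  |  -4 ]
Multiply R2 by -7/23.
  [ 1  8/7   3/7  |       -5 ]
  [ 0    1  6/23  |  -126/23 ]
  [ 0  5/7   1/7  |       -4 ]
Subtract 5/7 times R2 from R3.
  [ 1  8/7    3/7  |       -5 ]
  [ 0    1   6/23  |  -126/23 ]
  [ 0    0  -1/23  |    -2/23 ]
Multiply R3 by -23.
  [ 1  8/7   3/7  |       -5 ]
  [ 0    1  6/23  |  -126/23 ]
  [ 0    0     1  |        2 ]
Subtract 6/23 times R3 from R2.
  [ 1  8/7  3/7  |  -5 ]
  [ 0    1    0  |  -6 ]
  [ 0    0    1  |   2 ]
Subtract 3/7 times R3 from R1.
  [ 1  8/7  0  |  -41/7 ]
  [ 0    1  0  |     -6 ]
  [ 0    0  1  |      2 ]
Subtract 8/7 times R2 from R1.
  [ 1  0  0  |   1 ]
  [ 0  1  0  |  -6 ]
  [ 0  0  1  |   2 ]
Reading off the last column: u = 1, v = -6, w = 2.

(1, -6, 2)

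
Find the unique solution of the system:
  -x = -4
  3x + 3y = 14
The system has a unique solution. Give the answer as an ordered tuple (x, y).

Form the augmented matrix and row-reduce:
  [ -1  0  |  -4 ]
  [  3  3  |  14 ]
ρ1 → -1·ρ1
  [ 1  0  |   4 ]
  [ 3  3  |  14 ]
ρ2 → ρ2 − 3·ρ1
  [ 1  0  |  4 ]
  [ 0  3  |  2 ]
ρ2 → 1/3·ρ2
  [ 1  0  |    4 ]
  [ 0  1  |  2/3 ]
Reading off the last column: x = 4, y = 2/3.

(4, 2/3)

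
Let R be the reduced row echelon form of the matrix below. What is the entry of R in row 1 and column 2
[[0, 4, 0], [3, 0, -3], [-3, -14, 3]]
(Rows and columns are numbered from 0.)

ρ1 <-> ρ2
  [  3    0  -3 ]
  [  0    4   0 ]
  [ -3  -14   3 ]
ρ1 := 1/3·ρ1
  [  1    0  -1 ]
  [  0    4   0 ]
  [ -3  -14   3 ]
ρ3 := ρ3 + 3·ρ1
  [ 1    0  -1 ]
  [ 0    4   0 ]
  [ 0  -14   0 ]
ρ2 := 1/4·ρ2
  [ 1    0  -1 ]
  [ 0    1   0 ]
  [ 0  -14   0 ]
ρ3 := ρ3 + 14·ρ2
  [ 1  0  -1 ]
  [ 0  1   0 ]
  [ 0  0   0 ]

0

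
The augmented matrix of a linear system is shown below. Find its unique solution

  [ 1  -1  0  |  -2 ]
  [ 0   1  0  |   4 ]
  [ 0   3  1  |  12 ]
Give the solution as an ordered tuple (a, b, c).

(2, 4, 0)

Subtract 3 times R2 from R3.
  [ 1  -1  0  |  -2 ]
  [ 0   1  0  |   4 ]
  [ 0   0  1  |   0 ]
Add R2 to R1.
  [ 1  0  0  |  2 ]
  [ 0  1  0  |  4 ]
  [ 0  0  1  |  0 ]
Reading off the last column: a = 2, b = 4, c = 0.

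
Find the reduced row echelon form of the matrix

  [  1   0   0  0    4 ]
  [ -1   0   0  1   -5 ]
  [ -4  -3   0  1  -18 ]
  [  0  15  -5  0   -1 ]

R2 ← R2 + R1
  [  1   0   0  0    4 ]
  [  0   0   0  1   -1 ]
  [ -4  -3   0  1  -18 ]
  [  0  15  -5  0   -1 ]
R3 ← R3 + 4·R1
  [ 1   0   0  0   4 ]
  [ 0   0   0  1  -1 ]
  [ 0  -3   0  1  -2 ]
  [ 0  15  -5  0  -1 ]
R2 <-> R3
  [ 1   0   0  0   4 ]
  [ 0  -3   0  1  -2 ]
  [ 0   0   0  1  -1 ]
  [ 0  15  -5  0  -1 ]
R2 ← -1/3·R2
  [ 1   0   0     0    4 ]
  [ 0   1   0  -1/3  2/3 ]
  [ 0   0   0     1   -1 ]
  [ 0  15  -5     0   -1 ]
R4 ← R4 − 15·R2
  [ 1  0   0     0    4 ]
  [ 0  1   0  -1/3  2/3 ]
  [ 0  0   0     1   -1 ]
  [ 0  0  -5     5  -11 ]
R3 <-> R4
  [ 1  0   0     0    4 ]
  [ 0  1   0  -1/3  2/3 ]
  [ 0  0  -5     5  -11 ]
  [ 0  0   0     1   -1 ]
R3 ← -1/5·R3
  [ 1  0  0     0     4 ]
  [ 0  1  0  -1/3   2/3 ]
  [ 0  0  1    -1  11/5 ]
  [ 0  0  0     1    -1 ]
R3 ← R3 + R4
  [ 1  0  0     0    4 ]
  [ 0  1  0  -1/3  2/3 ]
  [ 0  0  1     0  6/5 ]
  [ 0  0  0     1   -1 ]
R2 ← R2 + 1/3·R4
  [ 1  0  0  0    4 ]
  [ 0  1  0  0  1/3 ]
  [ 0  0  1  0  6/5 ]
  [ 0  0  0  1   -1 ]

[[1, 0, 0, 0, 4], [0, 1, 0, 0, 1/3], [0, 0, 1, 0, 6/5], [0, 0, 0, 1, -1]]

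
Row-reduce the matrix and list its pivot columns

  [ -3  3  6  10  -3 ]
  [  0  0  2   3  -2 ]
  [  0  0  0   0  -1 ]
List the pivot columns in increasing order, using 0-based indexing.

r1 → -1/3·r1
r2 → 1/2·r2
r3 → -1·r3
r2 → r2 + r3
r1 → r1 − r3
r1 → r1 + 2·r2
Pivot columns are the columns containing a leading 1.

0, 2, 4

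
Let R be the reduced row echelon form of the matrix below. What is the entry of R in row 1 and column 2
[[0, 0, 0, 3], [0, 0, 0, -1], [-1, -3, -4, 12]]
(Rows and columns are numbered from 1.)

3

R1 <=> R3
  [ -1  -3  -4  12 ]
  [  0   0   0  -1 ]
  [  0   0   0   3 ]
R1 := -1·R1
  [ 1  3  4  -12 ]
  [ 0  0  0   -1 ]
  [ 0  0  0    3 ]
R2 := -1·R2
  [ 1  3  4  -12 ]
  [ 0  0  0    1 ]
  [ 0  0  0    3 ]
R3 := R3 − 3·R2
  [ 1  3  4  -12 ]
  [ 0  0  0    1 ]
  [ 0  0  0    0 ]
R1 := R1 + 12·R2
  [ 1  3  4  0 ]
  [ 0  0  0  1 ]
  [ 0  0  0  0 ]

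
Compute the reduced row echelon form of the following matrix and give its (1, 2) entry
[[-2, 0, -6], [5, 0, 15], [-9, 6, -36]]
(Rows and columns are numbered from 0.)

ρ1 ← -1/2·ρ1
  [  1  0    3 ]
  [  5  0   15 ]
  [ -9  6  -36 ]
ρ2 ← ρ2 − 5·ρ1
  [  1  0    3 ]
  [  0  0    0 ]
  [ -9  6  -36 ]
ρ3 ← ρ3 + 9·ρ1
  [ 1  0   3 ]
  [ 0  0   0 ]
  [ 0  6  -9 ]
ρ2 <=> ρ3
  [ 1  0   3 ]
  [ 0  6  -9 ]
  [ 0  0   0 ]
ρ2 ← 1/6·ρ2
  [ 1  0     3 ]
  [ 0  1  -3/2 ]
  [ 0  0     0 ]

-3/2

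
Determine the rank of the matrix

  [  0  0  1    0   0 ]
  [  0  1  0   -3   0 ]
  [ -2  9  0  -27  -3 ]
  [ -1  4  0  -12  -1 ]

rank = 4

r1 <-> r3
  [ -2  9  0  -27  -3 ]
  [  0  1  0   -3   0 ]
  [  0  0  1    0   0 ]
  [ -1  4  0  -12  -1 ]
r1 → -1/2·r1
  [  1  -9/2  0  27/2  3/2 ]
  [  0     1  0    -3    0 ]
  [  0     0  1     0    0 ]
  [ -1     4  0   -12   -1 ]
r4 → r4 + r1
  [ 1  -9/2  0  27/2  3/2 ]
  [ 0     1  0    -3    0 ]
  [ 0     0  1     0    0 ]
  [ 0  -1/2  0   3/2  1/2 ]
r4 → r4 + 1/2·r2
  [ 1  -9/2  0  27/2  3/2 ]
  [ 0     1  0    -3    0 ]
  [ 0     0  1     0    0 ]
  [ 0     0  0     0  1/2 ]
r4 → 2·r4
  [ 1  -9/2  0  27/2  3/2 ]
  [ 0     1  0    -3    0 ]
  [ 0     0  1     0    0 ]
  [ 0     0  0     0    1 ]
r1 → r1 − 3/2·r4
  [ 1  -9/2  0  27/2  0 ]
  [ 0     1  0    -3  0 ]
  [ 0     0  1     0  0 ]
  [ 0     0  0     0  1 ]
r1 → r1 + 9/2·r2
  [ 1  0  0   0  0 ]
  [ 0  1  0  -3  0 ]
  [ 0  0  1   0  0 ]
  [ 0  0  0   0  1 ]
The reduced form has 4 nonzero rows.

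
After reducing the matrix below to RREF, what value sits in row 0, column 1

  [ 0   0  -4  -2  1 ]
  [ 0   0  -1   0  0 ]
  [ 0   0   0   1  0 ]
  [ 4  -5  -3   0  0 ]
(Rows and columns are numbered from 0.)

ρ1 <=> ρ4
  [ 4  -5  -3   0  0 ]
  [ 0   0  -1   0  0 ]
  [ 0   0   0   1  0 ]
  [ 0   0  -4  -2  1 ]
ρ1 -> 1/4·ρ1
  [ 1  -5/4  -3/4   0  0 ]
  [ 0     0    -1   0  0 ]
  [ 0     0     0   1  0 ]
  [ 0     0    -4  -2  1 ]
ρ2 -> -1·ρ2
  [ 1  -5/4  -3/4   0  0 ]
  [ 0     0     1   0  0 ]
  [ 0     0     0   1  0 ]
  [ 0     0    -4  -2  1 ]
ρ4 -> ρ4 + 4·ρ2
  [ 1  -5/4  -3/4   0  0 ]
  [ 0     0     1   0  0 ]
  [ 0     0     0   1  0 ]
  [ 0     0     0  -2  1 ]
ρ4 -> ρ4 + 2·ρ3
  [ 1  -5/4  -3/4  0  0 ]
  [ 0     0     1  0  0 ]
  [ 0     0     0  1  0 ]
  [ 0     0     0  0  1 ]
ρ1 -> ρ1 + 3/4·ρ2
  [ 1  -5/4  0  0  0 ]
  [ 0     0  1  0  0 ]
  [ 0     0  0  1  0 ]
  [ 0     0  0  0  1 ]

-5/4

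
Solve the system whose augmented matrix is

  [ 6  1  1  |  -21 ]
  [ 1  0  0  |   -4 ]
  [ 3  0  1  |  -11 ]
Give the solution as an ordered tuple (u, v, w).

(-4, 2, 1)

Multiply R1 by 1/6.
  [ 1  1/6  1/6  |  -7/2 ]
  [ 1    0    0  |    -4 ]
  [ 3    0    1  |   -11 ]
Subtract R1 from R2.
  [ 1   1/6   1/6  |  -7/2 ]
  [ 0  -1/6  -1/6  |  -1/2 ]
  [ 3     0     1  |   -11 ]
Subtract 3 times R1 from R3.
  [ 1   1/6   1/6  |  -7/2 ]
  [ 0  -1/6  -1/6  |  -1/2 ]
  [ 0  -1/2   1/2  |  -1/2 ]
Multiply R2 by -6.
  [ 1   1/6  1/6  |  -7/2 ]
  [ 0     1    1  |     3 ]
  [ 0  -1/2  1/2  |  -1/2 ]
Add 1/2 times R2 to R3.
  [ 1  1/6  1/6  |  -7/2 ]
  [ 0    1    1  |     3 ]
  [ 0    0    1  |     1 ]
Subtract R3 from R2.
  [ 1  1/6  1/6  |  -7/2 ]
  [ 0    1    0  |     2 ]
  [ 0    0    1  |     1 ]
Subtract 1/6 times R3 from R1.
  [ 1  1/6  0  |  -11/3 ]
  [ 0    1  0  |      2 ]
  [ 0    0  1  |      1 ]
Subtract 1/6 times R2 from R1.
  [ 1  0  0  |  -4 ]
  [ 0  1  0  |   2 ]
  [ 0  0  1  |   1 ]
Reading off the last column: u = -4, v = 2, w = 1.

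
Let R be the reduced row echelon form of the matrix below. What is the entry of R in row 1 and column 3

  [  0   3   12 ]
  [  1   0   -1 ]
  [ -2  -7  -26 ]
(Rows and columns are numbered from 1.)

R1 <=> R2
  [  1   0   -1 ]
  [  0   3   12 ]
  [ -2  -7  -26 ]
R3 → R3 + 2·R1
  [ 1   0   -1 ]
  [ 0   3   12 ]
  [ 0  -7  -28 ]
R2 → 1/3·R2
  [ 1   0   -1 ]
  [ 0   1    4 ]
  [ 0  -7  -28 ]
R3 → R3 + 7·R2
  [ 1  0  -1 ]
  [ 0  1   4 ]
  [ 0  0   0 ]

-1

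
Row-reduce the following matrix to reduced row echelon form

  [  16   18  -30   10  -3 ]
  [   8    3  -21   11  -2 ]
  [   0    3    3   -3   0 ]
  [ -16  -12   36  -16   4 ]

[[1, 0, -3, 7/4, 0], [0, 1, 1, -1, 0], [0, 0, 0, 0, 1], [0, 0, 0, 0, 0]]

ρ1 -> 1/16·ρ1
ρ2 -> ρ2 − 8·ρ1
ρ4 -> ρ4 + 16·ρ1
ρ2 -> -1/6·ρ2
ρ3 -> ρ3 − 3·ρ2
ρ4 -> ρ4 − 6·ρ2
ρ3 -> -4·ρ3
ρ4 -> ρ4 − 1/2·ρ3
ρ2 -> ρ2 − 1/12·ρ3
ρ1 -> ρ1 + 3/16·ρ3
ρ1 -> ρ1 − 9/8·ρ2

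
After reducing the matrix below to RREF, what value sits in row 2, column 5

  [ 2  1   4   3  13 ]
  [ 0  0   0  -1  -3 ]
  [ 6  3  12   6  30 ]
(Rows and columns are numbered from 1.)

3

r1 -> 1/2·r1
  [ 1  1/2   2  3/2  13/2 ]
  [ 0    0   0   -1    -3 ]
  [ 6    3  12    6    30 ]
r3 -> r3 − 6·r1
  [ 1  1/2  2  3/2  13/2 ]
  [ 0    0  0   -1    -3 ]
  [ 0    0  0   -3    -9 ]
r2 -> -1·r2
  [ 1  1/2  2  3/2  13/2 ]
  [ 0    0  0    1     3 ]
  [ 0    0  0   -3    -9 ]
r3 -> r3 + 3·r2
  [ 1  1/2  2  3/2  13/2 ]
  [ 0    0  0    1     3 ]
  [ 0    0  0    0     0 ]
r1 -> r1 − 3/2·r2
  [ 1  1/2  2  0  2 ]
  [ 0    0  0  1  3 ]
  [ 0    0  0  0  0 ]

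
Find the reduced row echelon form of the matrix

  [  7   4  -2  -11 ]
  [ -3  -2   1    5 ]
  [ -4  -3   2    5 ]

Multiply ρ1 by 1/7.
  [  1  4/7  -2/7  -11/7 ]
  [ -3   -2     1      5 ]
  [ -4   -3     2      5 ]
Add 3 times ρ1 to ρ2.
  [  1   4/7  -2/7  -11/7 ]
  [  0  -2/7   1/7    2/7 ]
  [ -4    -3     2      5 ]
Add 4 times ρ1 to ρ3.
  [ 1   4/7  -2/7  -11/7 ]
  [ 0  -2/7   1/7    2/7 ]
  [ 0  -5/7   6/7   -9/7 ]
Multiply ρ2 by -7/2.
  [ 1   4/7  -2/7  -11/7 ]
  [ 0     1  -1/2     -1 ]
  [ 0  -5/7   6/7   -9/7 ]
Add 5/7 times ρ2 to ρ3.
  [ 1  4/7  -2/7  -11/7 ]
  [ 0    1  -1/2     -1 ]
  [ 0    0   1/2     -2 ]
Multiply ρ3 by 2.
  [ 1  4/7  -2/7  -11/7 ]
  [ 0    1  -1/2     -1 ]
  [ 0    0     1     -4 ]
Add 1/2 times ρ3 to ρ2.
  [ 1  4/7  -2/7  -11/7 ]
  [ 0    1     0     -3 ]
  [ 0    0     1     -4 ]
Add 2/7 times ρ3 to ρ1.
  [ 1  4/7  0  -19/7 ]
  [ 0    1  0     -3 ]
  [ 0    0  1     -4 ]
Subtract 4/7 times ρ2 from ρ1.
  [ 1  0  0  -1 ]
  [ 0  1  0  -3 ]
  [ 0  0  1  -4 ]

[[1, 0, 0, -1], [0, 1, 0, -3], [0, 0, 1, -4]]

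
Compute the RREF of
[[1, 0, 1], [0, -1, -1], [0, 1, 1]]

R2 ← -1·R2
  [ 1  0  1 ]
  [ 0  1  1 ]
  [ 0  1  1 ]
R3 ← R3 − R2
  [ 1  0  1 ]
  [ 0  1  1 ]
  [ 0  0  0 ]

[[1, 0, 1], [0, 1, 1], [0, 0, 0]]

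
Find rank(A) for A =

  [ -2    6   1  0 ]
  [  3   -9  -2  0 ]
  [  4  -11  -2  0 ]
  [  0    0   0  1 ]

R1 → -1/2·R1
  [ 1   -3  -1/2  0 ]
  [ 3   -9    -2  0 ]
  [ 4  -11    -2  0 ]
  [ 0    0     0  1 ]
R2 → R2 − 3·R1
  [ 1   -3  -1/2  0 ]
  [ 0    0  -1/2  0 ]
  [ 4  -11    -2  0 ]
  [ 0    0     0  1 ]
R3 → R3 − 4·R1
  [ 1  -3  -1/2  0 ]
  [ 0   0  -1/2  0 ]
  [ 0   1     0  0 ]
  [ 0   0     0  1 ]
R2 ↔ R3
  [ 1  -3  -1/2  0 ]
  [ 0   1     0  0 ]
  [ 0   0  -1/2  0 ]
  [ 0   0     0  1 ]
R3 → -2·R3
  [ 1  -3  -1/2  0 ]
  [ 0   1     0  0 ]
  [ 0   0     1  0 ]
  [ 0   0     0  1 ]
R1 → R1 + 1/2·R3
  [ 1  -3  0  0 ]
  [ 0   1  0  0 ]
  [ 0   0  1  0 ]
  [ 0   0  0  1 ]
R1 → R1 + 3·R2
  [ 1  0  0  0 ]
  [ 0  1  0  0 ]
  [ 0  0  1  0 ]
  [ 0  0  0  1 ]
The reduced form has 4 nonzero rows.

rank = 4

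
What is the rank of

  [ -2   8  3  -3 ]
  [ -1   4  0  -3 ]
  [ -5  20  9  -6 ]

Multiply R1 by -1/2.
  [  1  -4  -3/2  3/2 ]
  [ -1   4     0   -3 ]
  [ -5  20     9   -6 ]
Add R1 to R2.
  [  1  -4  -3/2   3/2 ]
  [  0   0  -3/2  -3/2 ]
  [ -5  20     9    -6 ]
Add 5 times R1 to R3.
  [ 1  -4  -3/2   3/2 ]
  [ 0   0  -3/2  -3/2 ]
  [ 0   0   3/2   3/2 ]
Multiply R2 by -2/3.
  [ 1  -4  -3/2  3/2 ]
  [ 0   0     1    1 ]
  [ 0   0   3/2  3/2 ]
Subtract 3/2 times R2 from R3.
  [ 1  -4  -3/2  3/2 ]
  [ 0   0     1    1 ]
  [ 0   0     0    0 ]
Add 3/2 times R2 to R1.
  [ 1  -4  0  3 ]
  [ 0   0  1  1 ]
  [ 0   0  0  0 ]
The reduced form has 2 nonzero rows.

rank = 2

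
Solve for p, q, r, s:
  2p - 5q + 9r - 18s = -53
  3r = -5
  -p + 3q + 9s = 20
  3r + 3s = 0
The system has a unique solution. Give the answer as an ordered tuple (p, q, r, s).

(1, 2, -5/3, 5/3)

Form the augmented matrix and row-reduce:
  [  2  -5  9  -18  |  -53 ]
  [  0   0  3    0  |   -5 ]
  [ -1   3  0    9  |   20 ]
  [  0   0  3    3  |    0 ]
R1 -> 1/2·R1
  [  1  -5/2  9/2  -9  |  -53/2 ]
  [  0     0    3   0  |     -5 ]
  [ -1     3    0   9  |     20 ]
  [  0     0    3   3  |      0 ]
R3 -> R3 + R1
  [ 1  -5/2  9/2  -9  |  -53/2 ]
  [ 0     0    3   0  |     -5 ]
  [ 0   1/2  9/2   0  |  -13/2 ]
  [ 0     0    3   3  |      0 ]
R2 <=> R3
  [ 1  -5/2  9/2  -9  |  -53/2 ]
  [ 0   1/2  9/2   0  |  -13/2 ]
  [ 0     0    3   0  |     -5 ]
  [ 0     0    3   3  |      0 ]
R2 -> 2·R2
  [ 1  -5/2  9/2  -9  |  -53/2 ]
  [ 0     1    9   0  |    -13 ]
  [ 0     0    3   0  |     -5 ]
  [ 0     0    3   3  |      0 ]
R3 -> 1/3·R3
  [ 1  -5/2  9/2  -9  |  -53/2 ]
  [ 0     1    9   0  |    -13 ]
  [ 0     0    1   0  |   -5/3 ]
  [ 0     0    3   3  |      0 ]
R4 -> R4 − 3·R3
  [ 1  -5/2  9/2  -9  |  -53/2 ]
  [ 0     1    9   0  |    -13 ]
  [ 0     0    1   0  |   -5/3 ]
  [ 0     0    0   3  |      5 ]
R4 -> 1/3·R4
  [ 1  -5/2  9/2  -9  |  -53/2 ]
  [ 0     1    9   0  |    -13 ]
  [ 0     0    1   0  |   -5/3 ]
  [ 0     0    0   1  |    5/3 ]
R1 -> R1 + 9·R4
  [ 1  -5/2  9/2  0  |  -23/2 ]
  [ 0     1    9  0  |    -13 ]
  [ 0     0    1  0  |   -5/3 ]
  [ 0     0    0  1  |    5/3 ]
R2 -> R2 − 9·R3
  [ 1  -5/2  9/2  0  |  -23/2 ]
  [ 0     1    0  0  |      2 ]
  [ 0     0    1  0  |   -5/3 ]
  [ 0     0    0  1  |    5/3 ]
R1 -> R1 − 9/2·R3
  [ 1  -5/2  0  0  |    -4 ]
  [ 0     1  0  0  |     2 ]
  [ 0     0  1  0  |  -5/3 ]
  [ 0     0  0  1  |   5/3 ]
R1 -> R1 + 5/2·R2
  [ 1  0  0  0  |     1 ]
  [ 0  1  0  0  |     2 ]
  [ 0  0  1  0  |  -5/3 ]
  [ 0  0  0  1  |   5/3 ]
Reading off the last column: p = 1, q = 2, r = -5/3, s = 5/3.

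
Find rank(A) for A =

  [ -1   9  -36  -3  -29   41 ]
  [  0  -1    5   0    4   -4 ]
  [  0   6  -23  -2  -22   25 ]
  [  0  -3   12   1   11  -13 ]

Multiply r1 by -1.
  [ 1  -9   36   3   29  -41 ]
  [ 0  -1    5   0    4   -4 ]
  [ 0   6  -23  -2  -22   25 ]
  [ 0  -3   12   1   11  -13 ]
Multiply r2 by -1.
  [ 1  -9   36   3   29  -41 ]
  [ 0   1   -5   0   -4    4 ]
  [ 0   6  -23  -2  -22   25 ]
  [ 0  -3   12   1   11  -13 ]
Subtract 6 times r2 from r3.
  [ 1  -9  36   3  29  -41 ]
  [ 0   1  -5   0  -4    4 ]
  [ 0   0   7  -2   2    1 ]
  [ 0  -3  12   1  11  -13 ]
Add 3 times r2 to r4.
  [ 1  -9  36   3  29  -41 ]
  [ 0   1  -5   0  -4    4 ]
  [ 0   0   7  -2   2    1 ]
  [ 0   0  -3   1  -1   -1 ]
Multiply r3 by 1/7.
  [ 1  -9  36     3   29  -41 ]
  [ 0   1  -5     0   -4    4 ]
  [ 0   0   1  -2/7  2/7  1/7 ]
  [ 0   0  -3     1   -1   -1 ]
Add 3 times r3 to r4.
  [ 1  -9  36     3    29   -41 ]
  [ 0   1  -5     0    -4     4 ]
  [ 0   0   1  -2/7   2/7   1/7 ]
  [ 0   0   0   1/7  -1/7  -4/7 ]
Multiply r4 by 7.
  [ 1  -9  36     3   29  -41 ]
  [ 0   1  -5     0   -4    4 ]
  [ 0   0   1  -2/7  2/7  1/7 ]
  [ 0   0   0     1   -1   -4 ]
Add 2/7 times r4 to r3.
  [ 1  -9  36  3  29  -41 ]
  [ 0   1  -5  0  -4    4 ]
  [ 0   0   1  0   0   -1 ]
  [ 0   0   0  1  -1   -4 ]
Subtract 3 times r4 from r1.
  [ 1  -9  36  0  32  -29 ]
  [ 0   1  -5  0  -4    4 ]
  [ 0   0   1  0   0   -1 ]
  [ 0   0   0  1  -1   -4 ]
Add 5 times r3 to r2.
  [ 1  -9  36  0  32  -29 ]
  [ 0   1   0  0  -4   -1 ]
  [ 0   0   1  0   0   -1 ]
  [ 0   0   0  1  -1   -4 ]
Subtract 36 times r3 from r1.
  [ 1  -9  0  0  32   7 ]
  [ 0   1  0  0  -4  -1 ]
  [ 0   0  1  0   0  -1 ]
  [ 0   0  0  1  -1  -4 ]
Add 9 times r2 to r1.
  [ 1  0  0  0  -4  -2 ]
  [ 0  1  0  0  -4  -1 ]
  [ 0  0  1  0   0  -1 ]
  [ 0  0  0  1  -1  -4 ]
The reduced form has 4 nonzero rows.

rank = 4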